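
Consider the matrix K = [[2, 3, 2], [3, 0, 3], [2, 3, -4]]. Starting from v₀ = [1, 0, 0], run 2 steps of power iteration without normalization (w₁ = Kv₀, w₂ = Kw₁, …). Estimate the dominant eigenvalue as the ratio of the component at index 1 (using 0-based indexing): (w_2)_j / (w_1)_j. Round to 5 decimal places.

4.00000

w1 = Kv₀ = (2, 3, 2)
w2 = Kw1 = (17, 12, 5)
Ratio at component: 12 / 3 = 4.00000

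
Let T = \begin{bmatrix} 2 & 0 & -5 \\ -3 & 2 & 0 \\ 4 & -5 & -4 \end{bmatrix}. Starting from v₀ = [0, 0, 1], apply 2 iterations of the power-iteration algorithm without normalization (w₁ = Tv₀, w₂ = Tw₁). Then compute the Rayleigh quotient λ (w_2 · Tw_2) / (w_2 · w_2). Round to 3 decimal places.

w1 = Tv₀ = (2·0 + 0·0 + (-5)·1; (-3)·0 + 2·0 + 0·1; 4·0 + (-5)·0 + (-4)·1) = (-5, 0, -4)
w2 = Tw1 = (2·(-5) + 0·0 + (-5)·(-4); (-3)·(-5) + 2·0 + 0·(-4); 4·(-5) + (-5)·0 + (-4)·(-4)) = (10, 15, -4)
Tw2 = (40, 0, -19)
w2·Tw2 = 10·40 + 15·0 + (-4)·(-19) = 476; w2·w2 = 10·10 + 15·15 + (-4)·(-4) = 341
λ ≈ 476/341 = 1.396

1.396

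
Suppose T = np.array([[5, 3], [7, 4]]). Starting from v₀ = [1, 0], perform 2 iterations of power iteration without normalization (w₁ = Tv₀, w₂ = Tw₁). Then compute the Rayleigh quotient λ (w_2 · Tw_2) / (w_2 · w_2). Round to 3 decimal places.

w1 = Tv₀ = (5·1 + 3·0; 7·1 + 4·0) = (5, 7)
w2 = Tw1 = (5·5 + 3·7; 7·5 + 4·7) = (46, 63)
Tw2 = (419, 574)
w2·Tw2 = 46·419 + 63·574 = 55436; w2·w2 = 46·46 + 63·63 = 6085
λ ≈ 55436/6085 = 9.110

λ ≈ 9.110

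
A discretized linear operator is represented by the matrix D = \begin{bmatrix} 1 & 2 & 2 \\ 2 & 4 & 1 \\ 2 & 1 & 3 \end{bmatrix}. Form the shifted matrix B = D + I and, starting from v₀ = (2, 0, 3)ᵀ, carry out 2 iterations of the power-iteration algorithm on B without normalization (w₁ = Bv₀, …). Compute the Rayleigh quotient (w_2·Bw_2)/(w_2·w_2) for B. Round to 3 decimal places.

6.943

B = D + I has rows (2, 2, 2); (2, 5, 1); (2, 1, 4)
w1 = Bv₀ = (2·2 + 2·0 + 2·3; 2·2 + 5·0 + 1·3; 2·2 + 1·0 + 4·3) = (10, 7, 16)
w2 = Bw1 = (2·10 + 2·7 + 2·16; 2·10 + 5·7 + 1·16; 2·10 + 1·7 + 4·16) = (66, 71, 91)
Bw2 = (456, 578, 567)
w2·Bw2 = 122731; w2·w2 = 17678; μ ≈ 122731/17678 = 6.943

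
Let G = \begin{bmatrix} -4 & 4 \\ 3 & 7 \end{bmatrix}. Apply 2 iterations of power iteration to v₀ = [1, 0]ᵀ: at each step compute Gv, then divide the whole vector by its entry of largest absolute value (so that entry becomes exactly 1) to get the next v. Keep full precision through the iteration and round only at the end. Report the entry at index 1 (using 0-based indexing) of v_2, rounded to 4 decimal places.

0.3214

Gv0 = (-4.00000, 3.00000); divide by -4.00000 → v1 = (1.00000, -0.75000)
Gv1 = (-7.00000, -2.25000); divide by -7.00000 → v2 = (1.00000, 0.32143)
Requested entry of v2: 9/28 = 0.3214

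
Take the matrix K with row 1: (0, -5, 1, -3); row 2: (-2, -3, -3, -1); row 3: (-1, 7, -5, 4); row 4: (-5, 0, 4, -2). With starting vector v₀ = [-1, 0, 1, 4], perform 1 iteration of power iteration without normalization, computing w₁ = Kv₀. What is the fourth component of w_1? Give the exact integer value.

1

w1 = Kv₀ = (-11, -5, 12, 1)
The requested component of w1 is 1.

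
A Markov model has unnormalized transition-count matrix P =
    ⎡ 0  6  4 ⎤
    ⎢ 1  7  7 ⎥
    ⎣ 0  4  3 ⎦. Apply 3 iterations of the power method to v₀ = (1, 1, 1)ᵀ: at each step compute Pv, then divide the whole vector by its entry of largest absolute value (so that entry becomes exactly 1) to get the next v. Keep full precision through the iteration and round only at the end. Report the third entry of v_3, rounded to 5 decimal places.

0.49045

Pv0 = (10.000000, 15.000000, 7.000000); divide by 15.000000 → v1 = (0.666667, 1.000000, 0.466667)
Pv1 = (7.866667, 10.933333, 5.400000); divide by 10.933333 → v2 = (0.719512, 1.000000, 0.493902)
Pv2 = (7.975610, 11.176829, 5.481707); divide by 11.176829 → v3 = (0.713584, 1.000000, 0.490453)
Requested entry of v3: 899/1833 = 0.49045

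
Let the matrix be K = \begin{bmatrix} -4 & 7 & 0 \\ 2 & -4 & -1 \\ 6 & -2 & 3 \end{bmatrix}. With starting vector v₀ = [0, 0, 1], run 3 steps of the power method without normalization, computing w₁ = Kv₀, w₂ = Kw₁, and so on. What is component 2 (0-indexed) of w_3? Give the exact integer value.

-11

w1 = Kv₀ = (0, -1, 3)
w2 = Kw1 = (-7, 1, 11)
w3 = Kw2 = (35, -29, -11)
The requested component of w3 is -11.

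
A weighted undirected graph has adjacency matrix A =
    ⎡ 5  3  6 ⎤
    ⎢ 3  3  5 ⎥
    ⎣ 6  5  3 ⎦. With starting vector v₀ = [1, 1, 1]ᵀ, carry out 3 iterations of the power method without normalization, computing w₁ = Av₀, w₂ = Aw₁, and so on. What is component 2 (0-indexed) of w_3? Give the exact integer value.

w1 = Av₀ = (5·1 + 3·1 + 6·1; 3·1 + 3·1 + 5·1; 6·1 + 5·1 + 3·1) = (14, 11, 14)
w2 = Aw1 = (5·14 + 3·11 + 6·14; 3·14 + 3·11 + 5·14; 6·14 + 5·11 + 3·14) = (187, 145, 181)
w3 = Aw2 = (2456, 1901, 2390)
The requested component of w3 is 2390.

2390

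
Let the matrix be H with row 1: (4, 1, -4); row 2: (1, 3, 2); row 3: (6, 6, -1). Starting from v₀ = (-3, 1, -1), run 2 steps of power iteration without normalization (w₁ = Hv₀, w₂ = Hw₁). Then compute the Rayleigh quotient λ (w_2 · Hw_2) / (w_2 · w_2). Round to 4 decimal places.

w1 = Hv₀ = (-7, -2, -11)
w2 = Hw1 = (14, -35, -43)
Hw2 = (193, -177, -83)
w2·Hw2 = 14·193 + (-35)·(-177) + (-43)·(-83) = 12466; w2·w2 = 14·14 + (-35)·(-35) + (-43)·(-43) = 3270
λ ≈ 12466/3270 = 3.8122

3.8122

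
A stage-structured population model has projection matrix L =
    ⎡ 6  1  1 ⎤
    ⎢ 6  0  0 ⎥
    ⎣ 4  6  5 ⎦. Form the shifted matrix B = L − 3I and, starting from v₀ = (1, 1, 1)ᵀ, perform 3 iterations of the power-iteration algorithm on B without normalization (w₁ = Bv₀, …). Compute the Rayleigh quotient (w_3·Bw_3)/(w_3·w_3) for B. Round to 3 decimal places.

B = L − 3I has rows (3, 1, 1); (6, -3, 0); (4, 6, 2)
w1 = Bv₀ = (3·1 + 1·1 + 1·1; 6·1 + (-3)·1 + 0·1; 4·1 + 6·1 + 2·1) = (5, 3, 12)
w2 = Bw1 = (3·5 + 1·3 + 1·12; 6·5 + (-3)·3 + 0·12; 4·5 + 6·3 + 2·12) = (30, 21, 62)
w3 = Bw2 = (173, 117, 370)
Bw3 = (1006, 687, 2134)
w3·Bw3 = 1043997; w3·w3 = 180518; μ ≈ 1043997/180518 = 5.783

μ ≈ 5.783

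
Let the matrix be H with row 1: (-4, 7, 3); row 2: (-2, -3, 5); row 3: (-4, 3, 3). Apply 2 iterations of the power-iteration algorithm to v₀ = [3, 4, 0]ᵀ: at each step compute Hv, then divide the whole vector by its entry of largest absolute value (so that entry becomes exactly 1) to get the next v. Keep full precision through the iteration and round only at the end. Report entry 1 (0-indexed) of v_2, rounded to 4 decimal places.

Hv0 = (16.00000, -18.00000, 0.00000); divide by -18.00000 → v1 = (-0.88889, 1.00000, 0.00000)
Hv1 = (10.55556, -1.22222, 6.55556); divide by 10.55556 → v2 = (1.00000, -0.11579, 0.62105)
Requested entry of v2: 22/-190 = -0.1158

-0.1158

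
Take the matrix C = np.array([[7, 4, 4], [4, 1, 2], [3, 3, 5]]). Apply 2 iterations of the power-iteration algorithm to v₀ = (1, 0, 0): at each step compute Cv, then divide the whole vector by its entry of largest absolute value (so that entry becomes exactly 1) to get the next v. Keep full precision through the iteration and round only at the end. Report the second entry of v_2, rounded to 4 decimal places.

Cv0 = (7.00000, 4.00000, 3.00000); divide by 7.00000 → v1 = (1.00000, 0.57143, 0.42857)
Cv1 = (11.00000, 5.42857, 6.85714); divide by 11.00000 → v2 = (1.00000, 0.49351, 0.62338)
Requested entry of v2: 38/77 = 0.4935

0.4935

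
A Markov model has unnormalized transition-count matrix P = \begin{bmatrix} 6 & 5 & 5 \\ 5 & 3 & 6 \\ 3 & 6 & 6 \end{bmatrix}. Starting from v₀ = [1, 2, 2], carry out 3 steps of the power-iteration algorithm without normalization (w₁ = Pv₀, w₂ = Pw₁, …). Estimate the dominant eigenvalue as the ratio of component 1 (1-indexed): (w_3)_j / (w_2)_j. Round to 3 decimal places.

λ ≈ 15.101

w1 = Pv₀ = (6·1 + 5·2 + 5·2; 5·1 + 3·2 + 6·2; 3·1 + 6·2 + 6·2) = (26, 23, 27)
w2 = Pw1 = (6·26 + 5·23 + 5·27; 5·26 + 3·23 + 6·27; 3·26 + 6·23 + 6·27) = (406, 361, 378)
w3 = Pw2 = (6131, 5381, 5652)
Ratio at component: 6131 / 406 = 15.101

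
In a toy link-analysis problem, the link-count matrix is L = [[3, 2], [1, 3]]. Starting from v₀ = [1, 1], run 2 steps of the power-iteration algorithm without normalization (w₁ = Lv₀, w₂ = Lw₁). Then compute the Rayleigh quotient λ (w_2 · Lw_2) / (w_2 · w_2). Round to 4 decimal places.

w1 = Lv₀ = (5, 4)
w2 = Lw1 = (23, 17)
Lw2 = (103, 74)
w2·Lw2 = 23·103 + 17·74 = 3627; w2·w2 = 23·23 + 17·17 = 818
λ ≈ 3627/818 = 4.4340

λ ≈ 4.4340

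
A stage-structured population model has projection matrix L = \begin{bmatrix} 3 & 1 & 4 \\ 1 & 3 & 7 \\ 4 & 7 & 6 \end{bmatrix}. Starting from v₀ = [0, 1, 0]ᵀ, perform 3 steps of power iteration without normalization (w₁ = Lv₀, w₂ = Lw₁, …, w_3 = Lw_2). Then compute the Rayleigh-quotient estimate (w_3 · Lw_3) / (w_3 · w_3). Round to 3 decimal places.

13.068

w1 = Lv₀ = (3·0 + 1·1 + 4·0; 1·0 + 3·1 + 7·0; 4·0 + 7·1 + 6·0) = (1, 3, 7)
w2 = Lw1 = (3·1 + 1·3 + 4·7; 1·1 + 3·3 + 7·7; 4·1 + 7·3 + 6·7) = (34, 59, 67)
w3 = Lw2 = (429, 680, 951)
Lw3 = (5771, 9126, 12182)
w3·Lw3 = 429·5771 + 680·9126 + 951·12182 = 20266521; w3·w3 = 429·429 + 680·680 + 951·951 = 1550842
λ ≈ 20266521/1550842 = 13.068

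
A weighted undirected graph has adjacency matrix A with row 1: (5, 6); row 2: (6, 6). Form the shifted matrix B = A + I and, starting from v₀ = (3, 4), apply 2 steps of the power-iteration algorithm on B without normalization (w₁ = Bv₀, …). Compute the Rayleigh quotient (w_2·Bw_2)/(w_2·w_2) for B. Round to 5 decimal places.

B = A + I has rows (6, 6); (6, 7)
w1 = Bv₀ = (6·3 + 6·4; 6·3 + 7·4) = (42, 46)
w2 = Bw1 = (6·42 + 6·46; 6·42 + 7·46) = (528, 574)
Bw2 = (6612, 7186)
w2·Bw2 = 7615900; w2·w2 = 608260; μ ≈ 7615900/608260 = 12.52080

μ ≈ 12.52080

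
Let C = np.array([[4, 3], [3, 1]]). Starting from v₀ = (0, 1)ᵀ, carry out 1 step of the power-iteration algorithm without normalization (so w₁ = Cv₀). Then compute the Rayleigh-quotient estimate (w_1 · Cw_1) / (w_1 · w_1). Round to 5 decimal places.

w1 = Cv₀ = (4·0 + 3·1; 3·0 + 1·1) = (3, 1)
Cw1 = (15, 10)
w1·Cw1 = 3·15 + 1·10 = 55; w1·w1 = 3·3 + 1·1 = 10
λ ≈ 55/10 = 5.50000

5.50000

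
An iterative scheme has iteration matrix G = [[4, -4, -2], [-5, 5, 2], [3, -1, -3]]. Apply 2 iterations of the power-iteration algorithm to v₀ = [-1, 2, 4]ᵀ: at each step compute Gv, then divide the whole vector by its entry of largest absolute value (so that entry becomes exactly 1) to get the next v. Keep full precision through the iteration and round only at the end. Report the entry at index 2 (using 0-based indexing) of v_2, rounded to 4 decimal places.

Gv0 = (-20.00000, 23.00000, -17.00000); divide by 23.00000 → v1 = (-0.86957, 1.00000, -0.73913)
Gv1 = (-6.00000, 7.86957, -1.39130); divide by 7.86957 → v2 = (-0.76243, 1.00000, -0.17680)
Requested entry of v2: -32/181 = -0.1768

-0.1768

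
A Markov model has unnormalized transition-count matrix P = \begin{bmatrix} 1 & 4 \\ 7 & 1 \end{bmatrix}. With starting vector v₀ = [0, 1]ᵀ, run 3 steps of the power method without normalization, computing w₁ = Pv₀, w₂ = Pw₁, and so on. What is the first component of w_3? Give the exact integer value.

124

w1 = Pv₀ = (4, 1)
w2 = Pw1 = (8, 29)
w3 = Pw2 = (124, 85)
The requested component of w3 is 124.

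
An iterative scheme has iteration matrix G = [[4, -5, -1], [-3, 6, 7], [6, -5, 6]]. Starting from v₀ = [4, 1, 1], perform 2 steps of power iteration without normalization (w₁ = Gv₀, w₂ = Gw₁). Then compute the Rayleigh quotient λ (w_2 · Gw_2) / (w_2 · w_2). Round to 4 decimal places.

λ ≈ 6.9223

w1 = Gv₀ = (4·4 + (-5)·1 + (-1)·1; (-3)·4 + 6·1 + 7·1; 6·4 + (-5)·1 + 6·1) = (10, 1, 25)
w2 = Gw1 = (4·10 + (-5)·1 + (-1)·25; (-3)·10 + 6·1 + 7·25; 6·10 + (-5)·1 + 6·25) = (10, 151, 205)
Gw2 = (-920, 2311, 535)
w2·Gw2 = 10·(-920) + 151·2311 + 205·535 = 449436; w2·w2 = 10·10 + 151·151 + 205·205 = 64926
λ ≈ 449436/64926 = 6.9223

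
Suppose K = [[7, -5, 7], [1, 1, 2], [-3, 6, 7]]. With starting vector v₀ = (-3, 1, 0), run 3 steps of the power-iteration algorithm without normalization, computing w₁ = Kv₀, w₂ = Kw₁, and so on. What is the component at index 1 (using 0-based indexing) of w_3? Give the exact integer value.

w1 = Kv₀ = (7·(-3) + (-5)·1 + 7·0; 1·(-3) + 1·1 + 2·0; (-3)·(-3) + 6·1 + 7·0) = (-26, -2, 15)
w2 = Kw1 = (7·(-26) + (-5)·(-2) + 7·15; 1·(-26) + 1·(-2) + 2·15; (-3)·(-26) + 6·(-2) + 7·15) = (-67, 2, 171)
w3 = Kw2 = (718, 277, 1410)
The requested component of w3 is 277.

277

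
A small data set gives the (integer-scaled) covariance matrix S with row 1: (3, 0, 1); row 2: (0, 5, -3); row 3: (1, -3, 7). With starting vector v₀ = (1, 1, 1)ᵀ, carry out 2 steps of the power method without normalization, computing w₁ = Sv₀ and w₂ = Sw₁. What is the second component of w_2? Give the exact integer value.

w1 = Sv₀ = (3·1 + 0·1 + 1·1; 0·1 + 5·1 + (-3)·1; 1·1 + (-3)·1 + 7·1) = (4, 2, 5)
w2 = Sw1 = (3·4 + 0·2 + 1·5; 0·4 + 5·2 + (-3)·5; 1·4 + (-3)·2 + 7·5) = (17, -5, 33)
The requested component of w2 is -5.

-5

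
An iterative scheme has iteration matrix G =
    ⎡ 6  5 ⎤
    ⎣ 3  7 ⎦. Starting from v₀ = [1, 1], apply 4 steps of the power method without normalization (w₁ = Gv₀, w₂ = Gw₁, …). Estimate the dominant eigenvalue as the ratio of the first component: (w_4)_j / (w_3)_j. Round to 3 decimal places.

10.414

w1 = Gv₀ = (6·1 + 5·1; 3·1 + 7·1) = (11, 10)
w2 = Gw1 = (6·11 + 5·10; 3·11 + 7·10) = (116, 103)
w3 = Gw2 = (1211, 1069)
w4 = Gw3 = (12611, 11116)
Ratio at component: 12611 / 1211 = 10.414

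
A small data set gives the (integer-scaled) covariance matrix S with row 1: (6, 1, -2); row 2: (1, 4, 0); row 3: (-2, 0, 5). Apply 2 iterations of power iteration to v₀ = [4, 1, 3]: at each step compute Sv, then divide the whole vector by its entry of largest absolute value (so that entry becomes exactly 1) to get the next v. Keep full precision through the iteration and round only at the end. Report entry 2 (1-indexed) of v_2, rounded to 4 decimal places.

Sv0 = (19.00000, 8.00000, 7.00000); divide by 19.00000 → v1 = (1.00000, 0.42105, 0.36842)
Sv1 = (5.68421, 2.68421, -0.15789); divide by 5.68421 → v2 = (1.00000, 0.47222, -0.02778)
Requested entry of v2: 51/108 = 0.4722

0.4722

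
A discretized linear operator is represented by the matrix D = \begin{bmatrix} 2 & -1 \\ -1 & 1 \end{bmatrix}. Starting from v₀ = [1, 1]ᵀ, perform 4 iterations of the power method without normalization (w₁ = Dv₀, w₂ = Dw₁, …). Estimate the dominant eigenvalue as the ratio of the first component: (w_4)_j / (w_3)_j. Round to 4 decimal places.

2.6000

w1 = Dv₀ = (1, 0)
w2 = Dw1 = (2, -1)
w3 = Dw2 = (5, -3)
w4 = Dw3 = (13, -8)
Ratio at component: 13 / 5 = 2.6000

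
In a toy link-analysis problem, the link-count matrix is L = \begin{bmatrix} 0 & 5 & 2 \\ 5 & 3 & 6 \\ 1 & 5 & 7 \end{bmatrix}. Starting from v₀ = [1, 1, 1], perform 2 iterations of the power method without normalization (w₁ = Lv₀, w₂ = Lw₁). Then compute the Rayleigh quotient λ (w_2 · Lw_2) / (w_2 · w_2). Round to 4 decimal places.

12.2552

w1 = Lv₀ = (0·1 + 5·1 + 2·1; 5·1 + 3·1 + 6·1; 1·1 + 5·1 + 7·1) = (7, 14, 13)
w2 = Lw1 = (0·7 + 5·14 + 2·13; 5·7 + 3·14 + 6·13; 1·7 + 5·14 + 7·13) = (96, 155, 168)
Lw2 = (1111, 1953, 2047)
w2·Lw2 = 96·1111 + 155·1953 + 168·2047 = 753267; w2·w2 = 96·96 + 155·155 + 168·168 = 61465
λ ≈ 753267/61465 = 12.2552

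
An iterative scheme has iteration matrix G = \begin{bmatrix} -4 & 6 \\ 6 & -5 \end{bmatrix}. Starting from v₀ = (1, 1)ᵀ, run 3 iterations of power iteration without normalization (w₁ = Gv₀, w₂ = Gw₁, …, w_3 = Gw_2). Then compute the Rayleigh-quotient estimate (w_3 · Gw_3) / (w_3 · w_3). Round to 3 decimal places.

w1 = Gv₀ = ((-4)·1 + 6·1; 6·1 + (-5)·1) = (2, 1)
w2 = Gw1 = ((-4)·2 + 6·1; 6·2 + (-5)·1) = (-2, 7)
w3 = Gw2 = (50, -47)
Gw3 = (-482, 535)
w3·Gw3 = 50·(-482) + (-47)·535 = -49245; w3·w3 = 50·50 + (-47)·(-47) = 4709
λ ≈ -49245/4709 = -10.458

-10.458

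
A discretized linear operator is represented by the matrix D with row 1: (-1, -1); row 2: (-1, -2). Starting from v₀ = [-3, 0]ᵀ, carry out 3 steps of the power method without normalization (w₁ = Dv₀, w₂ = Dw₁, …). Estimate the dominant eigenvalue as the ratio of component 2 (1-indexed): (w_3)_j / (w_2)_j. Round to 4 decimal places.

-2.6667

w1 = Dv₀ = ((-1)·(-3) + (-1)·0; (-1)·(-3) + (-2)·0) = (3, 3)
w2 = Dw1 = ((-1)·3 + (-1)·3; (-1)·3 + (-2)·3) = (-6, -9)
w3 = Dw2 = (15, 24)
Ratio at component: 24 / -9 = -2.6667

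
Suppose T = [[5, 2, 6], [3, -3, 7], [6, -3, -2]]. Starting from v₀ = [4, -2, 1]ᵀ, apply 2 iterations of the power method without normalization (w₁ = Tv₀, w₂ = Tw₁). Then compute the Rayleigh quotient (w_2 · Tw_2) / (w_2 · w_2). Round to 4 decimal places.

w1 = Tv₀ = (5·4 + 2·(-2) + 6·1; 3·4 + (-3)·(-2) + 7·1; 6·4 + (-3)·(-2) + (-2)·1) = (22, 25, 28)
w2 = Tw1 = (5·22 + 2·25 + 6·28; 3·22 + (-3)·25 + 7·28; 6·22 + (-3)·25 + (-2)·28) = (328, 187, 1)
Tw2 = (2020, 430, 1405)
w2·Tw2 = 328·2020 + 187·430 + 1·1405 = 744375; w2·w2 = 328·328 + 187·187 + 1·1 = 142554
λ ≈ 744375/142554 = 5.2217

5.2217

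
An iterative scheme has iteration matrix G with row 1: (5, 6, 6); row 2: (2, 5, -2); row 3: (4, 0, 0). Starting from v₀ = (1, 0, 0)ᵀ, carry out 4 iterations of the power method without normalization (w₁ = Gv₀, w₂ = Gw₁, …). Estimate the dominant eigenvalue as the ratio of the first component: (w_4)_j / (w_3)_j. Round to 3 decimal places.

9.660

w1 = Gv₀ = (5·1 + 6·0 + 6·0; 2·1 + 5·0 + (-2)·0; 4·1 + 0·0 + 0·0) = (5, 2, 4)
w2 = Gw1 = (5·5 + 6·2 + 6·4; 2·5 + 5·2 + (-2)·4; 4·5 + 0·2 + 0·4) = (61, 12, 20)
w3 = Gw2 = (497, 142, 244)
w4 = Gw3 = (4801, 1216, 1988)
Ratio at component: 4801 / 497 = 9.660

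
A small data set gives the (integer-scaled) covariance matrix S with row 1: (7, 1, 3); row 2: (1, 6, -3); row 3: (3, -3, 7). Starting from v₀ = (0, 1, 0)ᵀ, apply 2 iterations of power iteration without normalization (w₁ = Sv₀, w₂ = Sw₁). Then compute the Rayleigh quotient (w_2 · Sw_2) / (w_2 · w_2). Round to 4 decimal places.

λ ≈ 9.1365

w1 = Sv₀ = (7·0 + 1·1 + 3·0; 1·0 + 6·1 + (-3)·0; 3·0 + (-3)·1 + 7·0) = (1, 6, -3)
w2 = Sw1 = (7·1 + 1·6 + 3·(-3); 1·1 + 6·6 + (-3)·(-3); 3·1 + (-3)·6 + 7·(-3)) = (4, 46, -36)
Sw2 = (-34, 388, -378)
w2·Sw2 = 4·(-34) + 46·388 + (-36)·(-378) = 31320; w2·w2 = 4·4 + 46·46 + (-36)·(-36) = 3428
λ ≈ 31320/3428 = 9.1365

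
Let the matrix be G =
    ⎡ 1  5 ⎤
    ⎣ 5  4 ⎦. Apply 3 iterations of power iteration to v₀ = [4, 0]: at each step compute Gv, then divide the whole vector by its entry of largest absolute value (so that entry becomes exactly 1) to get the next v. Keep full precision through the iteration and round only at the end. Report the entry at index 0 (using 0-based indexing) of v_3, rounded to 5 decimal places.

Gv0 = (4.000000, 20.000000); divide by 20.000000 → v1 = (0.200000, 1.000000)
Gv1 = (5.200000, 5.000000); divide by 5.200000 → v2 = (1.000000, 0.961538)
Gv2 = (5.807692, 8.846154); divide by 8.846154 → v3 = (0.656522, 1.000000)
Requested entry of v3: 604/920 = 0.65652

0.65652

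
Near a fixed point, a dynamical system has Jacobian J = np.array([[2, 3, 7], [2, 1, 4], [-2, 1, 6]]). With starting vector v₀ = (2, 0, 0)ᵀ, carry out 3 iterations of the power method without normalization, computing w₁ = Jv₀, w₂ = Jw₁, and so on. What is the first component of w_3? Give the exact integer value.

w1 = Jv₀ = (4, 4, -4)
w2 = Jw1 = (-8, -4, -28)
w3 = Jw2 = (-224, -132, -156)
The requested component of w3 is -224.

-224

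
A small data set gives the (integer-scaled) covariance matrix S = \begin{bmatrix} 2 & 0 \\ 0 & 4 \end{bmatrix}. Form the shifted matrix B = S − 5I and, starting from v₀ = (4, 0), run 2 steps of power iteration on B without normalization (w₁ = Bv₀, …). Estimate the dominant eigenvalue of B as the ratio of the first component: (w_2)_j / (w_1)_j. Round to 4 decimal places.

μ ≈ -3.0000

B = S − 5I has rows (-3, 0); (0, -1)
w1 = Bv₀ = (-12, 0)
w2 = Bw1 = (36, 0)
Ratio: 36/-12 = -3.0000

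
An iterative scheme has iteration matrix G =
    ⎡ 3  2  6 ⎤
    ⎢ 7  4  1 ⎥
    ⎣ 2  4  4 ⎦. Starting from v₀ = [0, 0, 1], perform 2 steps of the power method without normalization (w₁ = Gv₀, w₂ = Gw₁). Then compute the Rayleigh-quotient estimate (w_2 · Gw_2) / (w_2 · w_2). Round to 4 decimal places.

λ ≈ 10.8000

w1 = Gv₀ = (6, 1, 4)
w2 = Gw1 = (44, 50, 32)
Gw2 = (424, 540, 416)
w2·Gw2 = 44·424 + 50·540 + 32·416 = 58968; w2·w2 = 44·44 + 50·50 + 32·32 = 5460
λ ≈ 58968/5460 = 10.8000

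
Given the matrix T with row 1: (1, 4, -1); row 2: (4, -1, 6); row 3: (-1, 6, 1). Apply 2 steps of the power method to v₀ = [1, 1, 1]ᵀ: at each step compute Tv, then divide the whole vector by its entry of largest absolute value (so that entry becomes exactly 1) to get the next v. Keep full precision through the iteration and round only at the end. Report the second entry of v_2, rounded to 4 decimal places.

0.7679

Tv0 = (4.00000, 9.00000, 6.00000); divide by 9.00000 → v1 = (0.44444, 1.00000, 0.66667)
Tv1 = (3.77778, 4.77778, 6.22222); divide by 6.22222 → v2 = (0.60714, 0.76786, 1.00000)
Requested entry of v2: 43/56 = 0.7679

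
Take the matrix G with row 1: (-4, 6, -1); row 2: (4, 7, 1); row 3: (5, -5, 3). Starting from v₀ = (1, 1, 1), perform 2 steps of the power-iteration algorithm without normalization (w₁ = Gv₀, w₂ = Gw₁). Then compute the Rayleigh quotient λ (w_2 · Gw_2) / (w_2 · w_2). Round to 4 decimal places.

7.6152

w1 = Gv₀ = (1, 12, 3)
w2 = Gw1 = (65, 91, -46)
Gw2 = (332, 851, -268)
w2·Gw2 = 65·332 + 91·851 + (-46)·(-268) = 111349; w2·w2 = 65·65 + 91·91 + (-46)·(-46) = 14622
λ ≈ 111349/14622 = 7.6152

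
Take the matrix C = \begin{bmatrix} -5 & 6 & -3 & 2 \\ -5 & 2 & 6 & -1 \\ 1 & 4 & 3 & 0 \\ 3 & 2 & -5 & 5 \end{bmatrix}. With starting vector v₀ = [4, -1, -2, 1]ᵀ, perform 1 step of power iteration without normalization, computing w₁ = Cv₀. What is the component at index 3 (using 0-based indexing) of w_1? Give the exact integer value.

w1 = Cv₀ = ((-5)·4 + 6·(-1) + (-3)·(-2) + 2·1; (-5)·4 + 2·(-1) + 6·(-2) + (-1)·1; 1·4 + 4·(-1) + 3·(-2) + 0·1; 3·4 + 2·(-1) + (-5)·(-2) + 5·1) = (-18, -35, -6, 25)
The requested component of w1 is 25.

25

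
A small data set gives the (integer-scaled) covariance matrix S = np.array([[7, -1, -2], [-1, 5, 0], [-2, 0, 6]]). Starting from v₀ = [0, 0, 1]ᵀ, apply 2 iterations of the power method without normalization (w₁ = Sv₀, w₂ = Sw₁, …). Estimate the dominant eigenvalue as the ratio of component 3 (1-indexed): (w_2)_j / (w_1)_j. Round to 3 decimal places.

w1 = Sv₀ = (-2, 0, 6)
w2 = Sw1 = (-26, 2, 40)
Ratio at component: 40 / 6 = 6.667

λ ≈ 6.667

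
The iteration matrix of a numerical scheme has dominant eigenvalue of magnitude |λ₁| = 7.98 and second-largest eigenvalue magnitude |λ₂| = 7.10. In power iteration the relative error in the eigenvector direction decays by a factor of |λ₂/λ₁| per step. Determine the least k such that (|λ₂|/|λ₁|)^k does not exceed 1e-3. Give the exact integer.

|λ₂/λ₁| = 7.10/7.98 = 0.88972
Need k ≥ ln(1e-3) / ln(0.88972) = -6.9078 / -0.1168 ≈ 59.120
Smallest integer k satisfying the bound: 60

60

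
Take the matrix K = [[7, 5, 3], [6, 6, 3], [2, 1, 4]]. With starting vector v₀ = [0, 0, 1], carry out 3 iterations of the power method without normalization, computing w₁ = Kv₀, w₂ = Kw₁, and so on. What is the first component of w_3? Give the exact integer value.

651

w1 = Kv₀ = (7·0 + 5·0 + 3·1; 6·0 + 6·0 + 3·1; 2·0 + 1·0 + 4·1) = (3, 3, 4)
w2 = Kw1 = (7·3 + 5·3 + 3·4; 6·3 + 6·3 + 3·4; 2·3 + 1·3 + 4·4) = (48, 48, 25)
w3 = Kw2 = (651, 651, 244)
The requested component of w3 is 651.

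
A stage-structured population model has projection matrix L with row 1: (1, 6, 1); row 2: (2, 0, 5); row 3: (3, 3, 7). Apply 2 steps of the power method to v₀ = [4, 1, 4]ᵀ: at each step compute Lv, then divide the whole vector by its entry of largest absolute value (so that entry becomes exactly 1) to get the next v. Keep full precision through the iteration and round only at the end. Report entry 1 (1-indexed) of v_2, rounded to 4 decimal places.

0.5269

Lv0 = (14.00000, 28.00000, 43.00000); divide by 43.00000 → v1 = (0.32558, 0.65116, 1.00000)
Lv1 = (5.23256, 5.65116, 9.93023); divide by 9.93023 → v2 = (0.52693, 0.56909, 1.00000)
Requested entry of v2: 225/427 = 0.5269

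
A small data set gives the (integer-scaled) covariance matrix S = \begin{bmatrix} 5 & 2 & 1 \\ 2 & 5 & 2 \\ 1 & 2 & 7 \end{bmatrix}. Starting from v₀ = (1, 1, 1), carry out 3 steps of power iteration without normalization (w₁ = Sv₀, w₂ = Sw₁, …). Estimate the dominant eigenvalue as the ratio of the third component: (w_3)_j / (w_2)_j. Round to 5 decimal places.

9.39583

w1 = Sv₀ = (8, 9, 10)
w2 = Sw1 = (68, 81, 96)
w3 = Sw2 = (598, 733, 902)
Ratio at component: 902 / 96 = 9.39583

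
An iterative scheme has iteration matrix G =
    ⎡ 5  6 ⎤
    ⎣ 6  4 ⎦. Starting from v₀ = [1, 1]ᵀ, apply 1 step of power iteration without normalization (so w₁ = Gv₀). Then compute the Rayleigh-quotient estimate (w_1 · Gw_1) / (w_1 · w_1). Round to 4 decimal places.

w1 = Gv₀ = (11, 10)
Gw1 = (115, 106)
w1·Gw1 = 11·115 + 10·106 = 2325; w1·w1 = 11·11 + 10·10 = 221
λ ≈ 2325/221 = 10.5204

10.5204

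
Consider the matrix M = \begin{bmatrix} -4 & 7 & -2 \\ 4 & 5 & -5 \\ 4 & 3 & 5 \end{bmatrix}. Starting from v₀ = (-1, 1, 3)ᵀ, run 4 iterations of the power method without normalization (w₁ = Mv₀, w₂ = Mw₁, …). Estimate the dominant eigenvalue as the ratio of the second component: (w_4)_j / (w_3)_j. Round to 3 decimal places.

w1 = Mv₀ = ((-4)·(-1) + 7·1 + (-2)·3; 4·(-1) + 5·1 + (-5)·3; 4·(-1) + 3·1 + 5·3) = (5, -14, 14)
w2 = Mw1 = ((-4)·5 + 7·(-14) + (-2)·14; 4·5 + 5·(-14) + (-5)·14; 4·5 + 3·(-14) + 5·14) = (-146, -120, 48)
w3 = Mw2 = (-352, -1424, -704)
w4 = Mw3 = (-7152, -5008, -9200)
Ratio at component: -5008 / -1424 = 3.517

3.517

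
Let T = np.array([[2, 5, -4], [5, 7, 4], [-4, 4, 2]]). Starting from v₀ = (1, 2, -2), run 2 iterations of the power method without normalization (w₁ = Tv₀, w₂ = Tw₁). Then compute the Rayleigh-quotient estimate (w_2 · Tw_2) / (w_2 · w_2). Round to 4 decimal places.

w1 = Tv₀ = (2·1 + 5·2 + (-4)·(-2); 5·1 + 7·2 + 4·(-2); (-4)·1 + 4·2 + 2·(-2)) = (20, 11, 0)
w2 = Tw1 = (2·20 + 5·11 + (-4)·0; 5·20 + 7·11 + 4·0; (-4)·20 + 4·11 + 2·0) = (95, 177, -36)
Tw2 = (1219, 1570, 256)
w2·Tw2 = 95·1219 + 177·1570 + (-36)·256 = 384479; w2·w2 = 95·95 + 177·177 + (-36)·(-36) = 41650
λ ≈ 384479/41650 = 9.2312

9.2312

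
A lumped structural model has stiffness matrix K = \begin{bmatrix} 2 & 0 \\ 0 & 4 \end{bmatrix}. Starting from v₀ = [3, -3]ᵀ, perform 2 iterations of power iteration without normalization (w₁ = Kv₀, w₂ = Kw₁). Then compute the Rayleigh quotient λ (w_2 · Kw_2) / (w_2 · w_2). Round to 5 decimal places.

w1 = Kv₀ = (6, -12)
w2 = Kw1 = (12, -48)
Kw2 = (24, -192)
w2·Kw2 = 12·24 + (-48)·(-192) = 9504; w2·w2 = 12·12 + (-48)·(-48) = 2448
λ ≈ 9504/2448 = 3.88235

3.88235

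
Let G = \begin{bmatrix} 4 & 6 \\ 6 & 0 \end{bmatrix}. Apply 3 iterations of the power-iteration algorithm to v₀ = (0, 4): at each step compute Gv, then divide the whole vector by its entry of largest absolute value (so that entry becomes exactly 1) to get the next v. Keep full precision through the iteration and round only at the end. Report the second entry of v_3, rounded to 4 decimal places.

0.4615

Gv0 = (24.00000, 0.00000); divide by 24.00000 → v1 = (1.00000, 0.00000)
Gv1 = (4.00000, 6.00000); divide by 6.00000 → v2 = (0.66667, 1.00000)
Gv2 = (8.66667, 4.00000); divide by 8.66667 → v3 = (1.00000, 0.46154)
Requested entry of v3: 576/1248 = 0.4615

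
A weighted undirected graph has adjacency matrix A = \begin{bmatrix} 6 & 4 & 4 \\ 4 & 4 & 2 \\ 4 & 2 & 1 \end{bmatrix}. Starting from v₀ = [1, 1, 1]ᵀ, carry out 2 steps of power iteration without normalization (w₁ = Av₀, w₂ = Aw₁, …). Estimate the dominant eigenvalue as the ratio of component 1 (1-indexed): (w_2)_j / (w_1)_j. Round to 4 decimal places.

w1 = Av₀ = (6·1 + 4·1 + 4·1; 4·1 + 4·1 + 2·1; 4·1 + 2·1 + 1·1) = (14, 10, 7)
w2 = Aw1 = (6·14 + 4·10 + 4·7; 4·14 + 4·10 + 2·7; 4·14 + 2·10 + 1·7) = (152, 110, 83)
Ratio at component: 152 / 14 = 10.8571

10.8571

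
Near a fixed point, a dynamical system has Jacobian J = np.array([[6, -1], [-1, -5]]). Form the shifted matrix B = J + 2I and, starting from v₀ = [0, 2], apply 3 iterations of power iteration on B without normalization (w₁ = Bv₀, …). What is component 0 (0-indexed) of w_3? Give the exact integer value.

-100

B = J + 2I has rows (8, -1); (-1, -3)
w1 = Bv₀ = (8·0 + (-1)·2; (-1)·0 + (-3)·2) = (-2, -6)
w2 = Bw1 = (8·(-2) + (-1)·(-6); (-1)·(-2) + (-3)·(-6)) = (-10, 20)
w3 = Bw2 = (-100, -50)
Requested component of w3: -100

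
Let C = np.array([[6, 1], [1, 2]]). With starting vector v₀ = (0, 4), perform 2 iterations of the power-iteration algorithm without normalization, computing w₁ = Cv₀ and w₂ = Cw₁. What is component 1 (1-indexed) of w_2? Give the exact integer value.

w1 = Cv₀ = (6·0 + 1·4; 1·0 + 2·4) = (4, 8)
w2 = Cw1 = (6·4 + 1·8; 1·4 + 2·8) = (32, 20)
The requested component of w2 is 32.

32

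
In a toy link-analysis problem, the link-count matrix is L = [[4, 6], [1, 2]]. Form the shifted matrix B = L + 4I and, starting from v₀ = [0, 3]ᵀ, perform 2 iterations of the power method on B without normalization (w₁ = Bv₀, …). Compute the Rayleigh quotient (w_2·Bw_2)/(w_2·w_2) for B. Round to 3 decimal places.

10.400

B = L + 4I has rows (8, 6); (1, 6)
w1 = Bv₀ = (8·0 + 6·3; 1·0 + 6·3) = (18, 18)
w2 = Bw1 = (8·18 + 6·18; 1·18 + 6·18) = (252, 126)
Bw2 = (2772, 1008)
w2·Bw2 = 825552; w2·w2 = 79380; μ ≈ 825552/79380 = 10.400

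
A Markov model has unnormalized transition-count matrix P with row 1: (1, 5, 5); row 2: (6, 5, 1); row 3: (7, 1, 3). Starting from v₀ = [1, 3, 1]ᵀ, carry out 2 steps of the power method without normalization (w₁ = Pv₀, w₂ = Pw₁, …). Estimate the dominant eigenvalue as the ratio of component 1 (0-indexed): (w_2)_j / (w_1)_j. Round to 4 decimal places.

11.3182

w1 = Pv₀ = (21, 22, 13)
w2 = Pw1 = (196, 249, 208)
Ratio at component: 249 / 22 = 11.3182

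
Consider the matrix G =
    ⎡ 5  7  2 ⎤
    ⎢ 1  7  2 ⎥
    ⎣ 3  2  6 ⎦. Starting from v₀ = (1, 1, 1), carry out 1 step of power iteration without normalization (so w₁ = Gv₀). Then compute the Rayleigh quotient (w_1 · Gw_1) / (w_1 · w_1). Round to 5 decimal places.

w1 = Gv₀ = (5·1 + 7·1 + 2·1; 1·1 + 7·1 + 2·1; 3·1 + 2·1 + 6·1) = (14, 10, 11)
Gw1 = (162, 106, 128)
w1·Gw1 = 14·162 + 10·106 + 11·128 = 4736; w1·w1 = 14·14 + 10·10 + 11·11 = 417
λ ≈ 4736/417 = 11.35731

λ ≈ 11.35731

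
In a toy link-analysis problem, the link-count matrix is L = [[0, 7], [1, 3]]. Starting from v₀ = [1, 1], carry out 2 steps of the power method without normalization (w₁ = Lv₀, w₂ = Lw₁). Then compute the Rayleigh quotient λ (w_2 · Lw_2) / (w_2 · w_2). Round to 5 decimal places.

w1 = Lv₀ = (7, 4)
w2 = Lw1 = (28, 19)
Lw2 = (133, 85)
w2·Lw2 = 28·133 + 19·85 = 5339; w2·w2 = 28·28 + 19·19 = 1145
λ ≈ 5339/1145 = 4.66288

4.66288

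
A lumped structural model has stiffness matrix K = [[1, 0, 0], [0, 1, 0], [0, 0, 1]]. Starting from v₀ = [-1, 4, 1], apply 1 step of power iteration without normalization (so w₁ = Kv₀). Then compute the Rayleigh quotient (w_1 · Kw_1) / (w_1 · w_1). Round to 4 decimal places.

w1 = Kv₀ = (-1, 4, 1)
Kw1 = (-1, 4, 1)
w1·Kw1 = (-1)·(-1) + 4·4 + 1·1 = 18; w1·w1 = (-1)·(-1) + 4·4 + 1·1 = 18
λ ≈ 18/18 = 1.0000

λ ≈ 1.0000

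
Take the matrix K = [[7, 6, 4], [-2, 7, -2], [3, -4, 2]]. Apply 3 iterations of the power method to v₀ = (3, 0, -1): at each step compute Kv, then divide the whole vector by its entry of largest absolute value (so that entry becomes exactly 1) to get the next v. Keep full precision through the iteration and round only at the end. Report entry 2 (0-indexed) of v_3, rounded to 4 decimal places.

-0.8883

Kv0 = (17.00000, -4.00000, 7.00000); divide by 17.00000 → v1 = (1.00000, -0.23529, 0.41176)
Kv1 = (7.23529, -4.47059, 4.76471); divide by 7.23529 → v2 = (1.00000, -0.61789, 0.65854)
Kv2 = (5.92683, -7.64228, 6.78862); divide by -7.64228 → v3 = (-0.77553, 1.00000, -0.88830)
Requested entry of v3: 835/-940 = -0.8883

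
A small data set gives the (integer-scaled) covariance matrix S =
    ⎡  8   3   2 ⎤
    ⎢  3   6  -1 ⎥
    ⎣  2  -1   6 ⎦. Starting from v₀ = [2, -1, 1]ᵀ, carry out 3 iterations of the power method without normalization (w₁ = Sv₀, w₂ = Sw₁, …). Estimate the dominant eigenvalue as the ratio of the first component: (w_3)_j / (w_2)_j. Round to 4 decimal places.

w1 = Sv₀ = (15, -1, 11)
w2 = Sw1 = (139, 28, 97)
w3 = Sw2 = (1390, 488, 832)
Ratio at component: 1390 / 139 = 10.0000

λ ≈ 10.0000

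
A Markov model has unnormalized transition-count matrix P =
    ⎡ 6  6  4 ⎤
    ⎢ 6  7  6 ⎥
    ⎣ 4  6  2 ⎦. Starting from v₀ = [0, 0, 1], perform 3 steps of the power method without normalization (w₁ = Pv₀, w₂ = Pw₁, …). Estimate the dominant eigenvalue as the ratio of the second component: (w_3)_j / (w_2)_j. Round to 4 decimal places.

w1 = Pv₀ = (4, 6, 2)
w2 = Pw1 = (68, 78, 56)
w3 = Pw2 = (1100, 1290, 852)
Ratio at component: 1290 / 78 = 16.5385

16.5385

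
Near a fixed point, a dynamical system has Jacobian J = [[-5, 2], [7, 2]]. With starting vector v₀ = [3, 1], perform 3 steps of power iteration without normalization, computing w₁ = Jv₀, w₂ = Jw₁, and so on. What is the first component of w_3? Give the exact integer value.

w1 = Jv₀ = (-13, 23)
w2 = Jw1 = (111, -45)
w3 = Jw2 = (-645, 687)
The requested component of w3 is -645.

-645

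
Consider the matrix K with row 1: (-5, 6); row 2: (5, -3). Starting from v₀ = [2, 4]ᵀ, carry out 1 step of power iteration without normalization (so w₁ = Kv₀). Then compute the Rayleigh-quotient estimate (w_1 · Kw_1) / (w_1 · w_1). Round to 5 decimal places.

-6.50000

w1 = Kv₀ = ((-5)·2 + 6·4; 5·2 + (-3)·4) = (14, -2)
Kw1 = (-82, 76)
w1·Kw1 = 14·(-82) + (-2)·76 = -1300; w1·w1 = 14·14 + (-2)·(-2) = 200
λ ≈ -1300/200 = -6.50000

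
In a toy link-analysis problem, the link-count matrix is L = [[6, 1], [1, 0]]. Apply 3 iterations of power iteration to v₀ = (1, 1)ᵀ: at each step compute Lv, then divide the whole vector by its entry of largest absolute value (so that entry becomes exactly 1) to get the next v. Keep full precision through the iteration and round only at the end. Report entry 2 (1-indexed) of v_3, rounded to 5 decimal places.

0.16226

Lv0 = (7.000000, 1.000000); divide by 7.000000 → v1 = (1.000000, 0.142857)
Lv1 = (6.142857, 1.000000); divide by 6.142857 → v2 = (1.000000, 0.162791)
Lv2 = (6.162791, 1.000000); divide by 6.162791 → v3 = (1.000000, 0.162264)
Requested entry of v3: 43/265 = 0.16226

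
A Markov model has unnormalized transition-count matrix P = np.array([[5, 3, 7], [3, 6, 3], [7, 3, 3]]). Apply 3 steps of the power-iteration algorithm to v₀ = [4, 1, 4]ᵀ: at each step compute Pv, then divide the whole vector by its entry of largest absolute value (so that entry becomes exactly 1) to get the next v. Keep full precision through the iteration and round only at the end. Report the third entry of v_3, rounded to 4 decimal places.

0.8830

Pv0 = (51.00000, 30.00000, 43.00000); divide by 51.00000 → v1 = (1.00000, 0.58824, 0.84314)
Pv1 = (12.66667, 9.05882, 11.29412); divide by 12.66667 → v2 = (1.00000, 0.71517, 0.89164)
Pv2 = (13.38700, 9.96594, 11.82043); divide by 13.38700 → v3 = (1.00000, 0.74445, 0.88298)
Requested entry of v3: 7636/8648 = 0.8830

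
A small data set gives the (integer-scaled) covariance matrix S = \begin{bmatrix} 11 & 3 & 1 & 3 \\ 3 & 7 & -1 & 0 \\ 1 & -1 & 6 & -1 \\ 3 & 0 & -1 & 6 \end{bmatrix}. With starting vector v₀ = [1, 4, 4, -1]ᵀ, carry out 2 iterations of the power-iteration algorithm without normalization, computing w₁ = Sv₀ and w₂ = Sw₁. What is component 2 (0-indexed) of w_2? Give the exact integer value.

w1 = Sv₀ = (24, 27, 22, -7)
w2 = Sw1 = (346, 239, 136, 8)
The requested component of w2 is 136.

136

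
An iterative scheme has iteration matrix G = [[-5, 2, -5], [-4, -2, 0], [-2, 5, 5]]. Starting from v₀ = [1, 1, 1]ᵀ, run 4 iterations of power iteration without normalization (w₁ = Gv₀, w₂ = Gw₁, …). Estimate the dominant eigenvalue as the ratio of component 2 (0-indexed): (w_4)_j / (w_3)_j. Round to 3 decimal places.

4.369

w1 = Gv₀ = (-8, -6, 8)
w2 = Gw1 = (-12, 44, 26)
w3 = Gw2 = (18, -40, 374)
w4 = Gw3 = (-2040, 8, 1634)
Ratio at component: 1634 / 374 = 4.369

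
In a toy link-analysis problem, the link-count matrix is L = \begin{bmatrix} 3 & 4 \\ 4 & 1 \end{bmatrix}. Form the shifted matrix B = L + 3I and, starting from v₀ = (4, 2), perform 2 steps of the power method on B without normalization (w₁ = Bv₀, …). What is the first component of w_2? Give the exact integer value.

288

B = L + 3I has rows (6, 4); (4, 4)
w1 = Bv₀ = (6·4 + 4·2; 4·4 + 4·2) = (32, 24)
w2 = Bw1 = (6·32 + 4·24; 4·32 + 4·24) = (288, 224)
Requested component of w2: 288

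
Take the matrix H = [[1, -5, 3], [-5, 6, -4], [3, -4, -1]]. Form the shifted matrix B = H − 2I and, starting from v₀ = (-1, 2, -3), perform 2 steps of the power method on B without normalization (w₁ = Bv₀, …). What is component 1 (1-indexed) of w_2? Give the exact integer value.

B = H − 2I has rows (-1, -5, 3); (-5, 4, -4); (3, -4, -3)
w1 = Bv₀ = ((-1)·(-1) + (-5)·2 + 3·(-3); (-5)·(-1) + 4·2 + (-4)·(-3); 3·(-1) + (-4)·2 + (-3)·(-3)) = (-18, 25, -2)
w2 = Bw1 = ((-1)·(-18) + (-5)·25 + 3·(-2); (-5)·(-18) + 4·25 + (-4)·(-2); 3·(-18) + (-4)·25 + (-3)·(-2)) = (-113, 198, -148)
Requested component of w2: -113

-113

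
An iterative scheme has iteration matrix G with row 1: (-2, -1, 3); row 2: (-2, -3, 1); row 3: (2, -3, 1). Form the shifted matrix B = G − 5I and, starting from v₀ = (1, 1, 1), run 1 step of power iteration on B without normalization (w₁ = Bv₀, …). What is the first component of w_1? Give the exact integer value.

-5

B = G − 5I has rows (-7, -1, 3); (-2, -8, 1); (2, -3, -4)
w1 = Bv₀ = ((-7)·1 + (-1)·1 + 3·1; (-2)·1 + (-8)·1 + 1·1; 2·1 + (-3)·1 + (-4)·1) = (-5, -9, -5)
Requested component of w1: -5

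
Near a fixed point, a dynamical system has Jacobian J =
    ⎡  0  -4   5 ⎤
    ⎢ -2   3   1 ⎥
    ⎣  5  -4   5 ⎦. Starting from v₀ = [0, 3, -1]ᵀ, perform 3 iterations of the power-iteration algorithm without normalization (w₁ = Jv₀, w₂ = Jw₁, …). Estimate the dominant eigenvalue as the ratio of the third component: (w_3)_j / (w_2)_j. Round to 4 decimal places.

w1 = Jv₀ = (0·0 + (-4)·3 + 5·(-1); (-2)·0 + 3·3 + 1·(-1); 5·0 + (-4)·3 + 5·(-1)) = (-17, 8, -17)
w2 = Jw1 = (0·(-17) + (-4)·8 + 5·(-17); (-2)·(-17) + 3·8 + 1·(-17); 5·(-17) + (-4)·8 + 5·(-17)) = (-117, 41, -202)
w3 = Jw2 = (-1174, 155, -1759)
Ratio at component: -1759 / -202 = 8.7079

λ ≈ 8.7079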